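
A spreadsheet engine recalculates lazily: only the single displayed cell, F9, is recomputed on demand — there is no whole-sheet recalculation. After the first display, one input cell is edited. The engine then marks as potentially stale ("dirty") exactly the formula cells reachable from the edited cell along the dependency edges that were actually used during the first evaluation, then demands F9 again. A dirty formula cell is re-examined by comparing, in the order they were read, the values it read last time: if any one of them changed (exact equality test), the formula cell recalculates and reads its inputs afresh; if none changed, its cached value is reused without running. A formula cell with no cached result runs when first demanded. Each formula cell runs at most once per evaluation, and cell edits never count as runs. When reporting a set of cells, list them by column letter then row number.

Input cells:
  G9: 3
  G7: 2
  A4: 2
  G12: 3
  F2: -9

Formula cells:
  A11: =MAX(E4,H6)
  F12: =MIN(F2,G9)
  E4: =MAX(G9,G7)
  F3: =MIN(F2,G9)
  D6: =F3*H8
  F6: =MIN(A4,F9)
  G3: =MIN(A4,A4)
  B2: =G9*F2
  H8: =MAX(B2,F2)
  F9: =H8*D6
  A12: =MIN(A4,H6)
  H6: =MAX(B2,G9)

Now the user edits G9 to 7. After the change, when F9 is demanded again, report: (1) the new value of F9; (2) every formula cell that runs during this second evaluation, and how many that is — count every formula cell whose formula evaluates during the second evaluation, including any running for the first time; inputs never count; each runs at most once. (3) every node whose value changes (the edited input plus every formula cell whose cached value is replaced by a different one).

First evaluation (everything demanded from the output):
  B2 = 3 * -9 = -27
  F3 = MIN(-9, 3) = -9
  H8 = MAX(-27, -9) = -9
  D6 = -9 * -9 = 81
  F9 = -9 * 81 = -729

Propagation after the edit:
  B2: runs — G9 3->7; result -63.
  F3: runs — G9 3->7; result -9 (same value as before).
  H8: runs — B2 -27->-63; result -9 (same value as before).
  D6: checked — values it read are unchanged (F3 unchanged, H8 unchanged); reused cached 81 without running.
  F9: checked — values it read are unchanged (H8 unchanged, D6 unchanged); reused cached -729 without running.

Key observation: the cutoff stops propagation at D6 — its inputs' values are unchanged, so it reuses its cache.

New value of F9: -729.
Formula cells that run: B2, F3, H8 — 3 in total.
Values that change: B2, G9.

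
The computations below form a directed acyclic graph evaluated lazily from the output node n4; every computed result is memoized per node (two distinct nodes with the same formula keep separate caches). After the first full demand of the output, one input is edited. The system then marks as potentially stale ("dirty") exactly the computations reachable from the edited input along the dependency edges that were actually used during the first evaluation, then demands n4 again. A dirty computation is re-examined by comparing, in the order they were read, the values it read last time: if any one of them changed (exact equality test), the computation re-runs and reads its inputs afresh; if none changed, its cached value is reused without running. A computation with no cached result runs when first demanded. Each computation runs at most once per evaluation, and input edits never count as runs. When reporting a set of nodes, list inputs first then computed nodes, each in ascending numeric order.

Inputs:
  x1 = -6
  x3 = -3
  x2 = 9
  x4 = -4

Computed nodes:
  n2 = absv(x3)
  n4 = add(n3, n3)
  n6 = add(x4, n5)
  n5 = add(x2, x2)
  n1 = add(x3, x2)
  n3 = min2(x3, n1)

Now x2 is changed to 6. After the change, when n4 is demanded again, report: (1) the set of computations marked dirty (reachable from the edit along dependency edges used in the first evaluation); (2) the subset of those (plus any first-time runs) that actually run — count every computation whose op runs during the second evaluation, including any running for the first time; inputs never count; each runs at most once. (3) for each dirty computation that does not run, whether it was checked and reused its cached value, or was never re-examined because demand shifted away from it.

The edit dirties: n1, n3, n4.
2 computations run: n1, n3.
Cache hits after checking: n4.
Note the absorption at n3: it re-runs yet its value is the same, leaving the output's value untouched.

First demand of the output computes:
  n1 = add(-3, 9) = 6
  n3 = min2(-3, 6) = -3
  n4 = add(-3, -3) = -6

After the edit, cleaning proceeds:
  n1: a read changed (x2 9->6) — executes, giving 3.
  n3: a read changed (n1 6->3) — executes, giving -3 — identical to its old value.
  n4: dirty, but its reads are unchanged (n3 unchanged, n3 unchanged); cached -6 stands.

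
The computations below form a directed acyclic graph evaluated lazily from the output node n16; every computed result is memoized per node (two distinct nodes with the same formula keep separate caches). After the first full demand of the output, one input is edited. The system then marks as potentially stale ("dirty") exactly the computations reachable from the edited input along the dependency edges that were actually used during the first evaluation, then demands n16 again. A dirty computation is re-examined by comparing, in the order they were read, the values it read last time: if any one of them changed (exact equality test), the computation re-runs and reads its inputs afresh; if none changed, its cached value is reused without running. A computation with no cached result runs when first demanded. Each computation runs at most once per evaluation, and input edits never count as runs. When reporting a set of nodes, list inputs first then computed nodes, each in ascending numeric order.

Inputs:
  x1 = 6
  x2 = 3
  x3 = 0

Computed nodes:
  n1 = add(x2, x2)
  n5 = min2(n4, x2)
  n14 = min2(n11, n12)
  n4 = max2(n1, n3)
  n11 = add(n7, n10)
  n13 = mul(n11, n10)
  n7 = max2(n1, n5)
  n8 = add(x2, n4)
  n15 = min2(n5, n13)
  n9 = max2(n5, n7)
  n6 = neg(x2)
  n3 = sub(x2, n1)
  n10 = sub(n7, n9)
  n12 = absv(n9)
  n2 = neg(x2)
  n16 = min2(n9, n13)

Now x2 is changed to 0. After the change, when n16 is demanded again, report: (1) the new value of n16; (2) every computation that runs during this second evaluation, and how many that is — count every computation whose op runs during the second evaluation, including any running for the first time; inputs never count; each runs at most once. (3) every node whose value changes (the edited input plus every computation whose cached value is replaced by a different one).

Demanding n16 again yields 0.
10 computations run: n1, n3, n4, n5, n7, n9, n10, n11, n13, n16.
The nodes whose values change: x2, n1, n3, n4, n5, n7, n9, n11.

First demand of the output computes:
  n1 = add(3, 3) = 6
  n3 = sub(3, 6) = -3
  n4 = max2(6, -3) = 6
  n5 = min2(6, 3) = 3
  n7 = max2(6, 3) = 6
  n9 = max2(3, 6) = 6
  n10 = sub(6, 6) = 0
  n11 = add(6, 0) = 6
  n13 = mul(6, 0) = 0
  n16 = min2(6, 0) = 0

After the edit, cleaning proceeds:
  n1: a read changed (x2 3->0; x2 3->0) — executes, giving 0.
  n3: a read changed (x2 3->0; n1 6->0) — executes, giving 0.
  n4: a read changed (n1 6->0; n3 -3->0) — executes, giving 0.
  n5: a read changed (n4 6->0; x2 3->0) — executes, giving 0.
  n7: a read changed (n1 6->0; n5 3->0) — executes, giving 0.
  n9: a read changed (n5 3->0; n7 6->0) — executes, giving 0.
  n10: a read changed (n7 6->0; n9 6->0) — executes, giving 0 — identical to its old value.
  n11: a read changed (n7 6->0) — executes, giving 0.
  n13: a read changed (n11 6->0) — executes, giving 0 — identical to its old value.
  n16: a read changed (n9 6->0) — executes, giving 0 — identical to its old value.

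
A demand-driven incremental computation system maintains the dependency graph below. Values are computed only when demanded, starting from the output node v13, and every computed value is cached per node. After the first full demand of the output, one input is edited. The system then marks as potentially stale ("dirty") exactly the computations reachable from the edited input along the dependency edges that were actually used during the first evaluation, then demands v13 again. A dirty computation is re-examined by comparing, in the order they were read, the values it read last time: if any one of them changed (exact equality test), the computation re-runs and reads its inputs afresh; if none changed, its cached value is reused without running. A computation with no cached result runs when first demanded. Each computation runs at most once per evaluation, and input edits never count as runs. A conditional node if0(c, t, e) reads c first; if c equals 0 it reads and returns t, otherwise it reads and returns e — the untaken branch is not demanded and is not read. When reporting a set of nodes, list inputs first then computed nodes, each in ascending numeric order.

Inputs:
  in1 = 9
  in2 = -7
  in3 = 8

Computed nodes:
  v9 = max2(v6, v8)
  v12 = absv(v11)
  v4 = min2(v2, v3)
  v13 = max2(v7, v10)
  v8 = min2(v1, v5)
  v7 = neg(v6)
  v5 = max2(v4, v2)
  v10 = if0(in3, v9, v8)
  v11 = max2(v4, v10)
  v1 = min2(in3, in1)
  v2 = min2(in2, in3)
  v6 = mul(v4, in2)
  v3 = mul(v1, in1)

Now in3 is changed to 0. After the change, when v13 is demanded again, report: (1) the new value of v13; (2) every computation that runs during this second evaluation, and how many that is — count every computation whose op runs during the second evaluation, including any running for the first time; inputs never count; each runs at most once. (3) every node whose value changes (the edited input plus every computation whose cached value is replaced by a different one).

First evaluation (everything demanded from the output):
  v1 = min2(8, 9) = 8
  v2 = min2(-7, 8) = -7
  v3 = mul(8, 9) = 72
  v4 = min2(-7, 72) = -7
  v5 = max2(-7, -7) = -7
  v6 = mul(-7, -7) = 49
  v7 = neg(49) = -49
  v8 = min2(8, -7) = -7
  v10 = if0(in3=8 -> else branch v8) = -7
  v13 = max2(-49, -7) = -7

Propagation after the edit:
  v1: runs — in3 8->0; result 0.
  v2: runs — in3 8->0; result -7 (same value as before).
  v3: runs — v1 8->0; result 0.
  v4: runs — v3 72->0; result -7 (same value as before).
  v5: checked — values it read are unchanged (v4 unchanged, v2 unchanged); reused cached -7 without running.
  v6: checked — values it read are unchanged (v4 unchanged, in2 unchanged); reused cached 49 without running.
  v7: checked — values it read are unchanged (v6 unchanged); reused cached -49 without running.
  v8: runs — v1 8->0; result -7 (same value as before).
  v9: demanded for the first time — runs, produces 49.
  v10: runs — in3 8->0; result 49.
  v13: runs — v10 -7->49; result 49.

Key observation: a condition flipped, so demand reaches new nodes — v9 runs for the first time.

New value of v13: 49.
Computations that run: v1, v2, v3, v4, v8, v9, v10, v13 — 8 in total.
Values that change: in3, v1, v3, v10, v13.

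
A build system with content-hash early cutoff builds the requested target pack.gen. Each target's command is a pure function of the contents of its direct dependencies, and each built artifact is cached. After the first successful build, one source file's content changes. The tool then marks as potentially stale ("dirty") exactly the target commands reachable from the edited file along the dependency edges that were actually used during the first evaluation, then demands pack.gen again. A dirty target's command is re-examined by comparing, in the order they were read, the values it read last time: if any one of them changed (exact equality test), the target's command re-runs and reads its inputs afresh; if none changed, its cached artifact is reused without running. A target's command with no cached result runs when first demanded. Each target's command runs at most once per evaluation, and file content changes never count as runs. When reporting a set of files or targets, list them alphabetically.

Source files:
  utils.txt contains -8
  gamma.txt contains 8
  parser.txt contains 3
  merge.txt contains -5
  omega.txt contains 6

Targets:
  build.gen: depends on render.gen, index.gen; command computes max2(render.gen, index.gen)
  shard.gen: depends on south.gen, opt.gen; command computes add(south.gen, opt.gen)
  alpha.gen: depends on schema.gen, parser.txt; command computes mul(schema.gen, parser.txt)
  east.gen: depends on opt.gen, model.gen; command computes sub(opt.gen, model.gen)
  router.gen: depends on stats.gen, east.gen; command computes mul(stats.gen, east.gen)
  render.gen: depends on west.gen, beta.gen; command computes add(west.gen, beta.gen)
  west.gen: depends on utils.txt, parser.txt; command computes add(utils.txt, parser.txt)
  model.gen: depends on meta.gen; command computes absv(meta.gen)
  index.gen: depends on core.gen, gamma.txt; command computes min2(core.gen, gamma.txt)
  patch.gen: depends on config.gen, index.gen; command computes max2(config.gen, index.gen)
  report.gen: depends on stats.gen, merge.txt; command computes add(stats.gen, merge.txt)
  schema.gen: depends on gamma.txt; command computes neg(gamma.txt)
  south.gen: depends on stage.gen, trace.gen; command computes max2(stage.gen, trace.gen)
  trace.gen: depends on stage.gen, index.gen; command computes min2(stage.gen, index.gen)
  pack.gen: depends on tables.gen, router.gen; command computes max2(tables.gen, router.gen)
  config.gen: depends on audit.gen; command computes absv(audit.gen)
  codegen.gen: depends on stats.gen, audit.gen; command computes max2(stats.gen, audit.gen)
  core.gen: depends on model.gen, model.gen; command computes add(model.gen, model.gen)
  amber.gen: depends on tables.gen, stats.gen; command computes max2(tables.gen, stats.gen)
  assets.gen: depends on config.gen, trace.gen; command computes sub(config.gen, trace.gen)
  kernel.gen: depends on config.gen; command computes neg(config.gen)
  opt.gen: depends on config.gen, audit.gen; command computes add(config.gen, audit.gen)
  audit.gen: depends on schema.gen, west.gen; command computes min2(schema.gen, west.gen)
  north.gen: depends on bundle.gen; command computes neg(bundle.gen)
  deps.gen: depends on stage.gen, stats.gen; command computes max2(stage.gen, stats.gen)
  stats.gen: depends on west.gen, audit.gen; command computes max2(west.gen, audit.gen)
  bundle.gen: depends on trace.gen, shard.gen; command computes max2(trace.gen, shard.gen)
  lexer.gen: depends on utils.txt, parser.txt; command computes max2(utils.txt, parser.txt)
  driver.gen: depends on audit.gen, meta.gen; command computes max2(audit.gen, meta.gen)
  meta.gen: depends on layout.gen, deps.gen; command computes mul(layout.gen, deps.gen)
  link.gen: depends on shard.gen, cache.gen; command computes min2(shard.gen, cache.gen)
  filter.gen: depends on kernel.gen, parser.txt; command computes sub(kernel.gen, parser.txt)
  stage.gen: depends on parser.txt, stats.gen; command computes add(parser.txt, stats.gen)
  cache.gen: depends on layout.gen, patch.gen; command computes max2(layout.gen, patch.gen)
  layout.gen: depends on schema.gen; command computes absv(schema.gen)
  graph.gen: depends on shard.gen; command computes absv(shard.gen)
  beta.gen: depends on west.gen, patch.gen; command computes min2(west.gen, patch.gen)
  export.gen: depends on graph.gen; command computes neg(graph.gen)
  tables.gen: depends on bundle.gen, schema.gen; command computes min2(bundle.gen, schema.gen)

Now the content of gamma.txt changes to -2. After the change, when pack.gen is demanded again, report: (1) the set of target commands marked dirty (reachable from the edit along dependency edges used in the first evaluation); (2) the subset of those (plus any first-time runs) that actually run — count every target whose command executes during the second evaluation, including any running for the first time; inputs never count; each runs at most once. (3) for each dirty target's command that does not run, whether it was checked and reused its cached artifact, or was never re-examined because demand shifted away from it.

Marked dirty: audit.gen, bundle.gen, config.gen, core.gen, deps.gen, east.gen, index.gen, layout.gen, meta.gen, model.gen, opt.gen, pack.gen, router.gen, schema.gen, shard.gen, south.gen, stage.gen, stats.gen, tables.gen, trace.gen.
Target commands that run: audit.gen, config.gen, core.gen, east.gen, index.gen, layout.gen, meta.gen, model.gen, opt.gen, pack.gen, router.gen, schema.gen, stats.gen, tables.gen, trace.gen — 15 in total.
Checked but reused from cache: bundle.gen, deps.gen, shard.gen, south.gen, stage.gen.
Key observation: the cutoff stops propagation at stage.gen — its inputs' values are unchanged, so it reuses its cache.

First evaluation (everything demanded from the output):
  schema.gen = neg(8) = -8
  layout.gen = absv(-8) = 8
  west.gen = add(-8, 3) = -5
  audit.gen = min2(-8, -5) = -8
  config.gen = absv(-8) = 8
  opt.gen = add(8, -8) = 0
  stats.gen = max2(-5, -8) = -5
  stage.gen = add(3, -5) = -2
  deps.gen = max2(-2, -5) = -2
  meta.gen = mul(8, -2) = -16
  model.gen = absv(-16) = 16
  core.gen = add(16, 16) = 32
  east.gen = sub(0, 16) = -16
  index.gen = min2(32, 8) = 8
  router.gen = mul(-5, -16) = 80
  trace.gen = min2(-2, 8) = -2
  south.gen = max2(-2, -2) = -2
  shard.gen = add(-2, 0) = -2
  bundle.gen = max2(-2, -2) = -2
  tables.gen = min2(-2, -8) = -8
  pack.gen = max2(-8, 80) = 80

Propagation after the edit:
  schema.gen: runs — gamma.txt 8->-2; result 2.
  audit.gen: runs — schema.gen -8->2; result -5.
  config.gen: runs — audit.gen -8->-5; result 5.
  layout.gen: runs — schema.gen -8->2; result 2.
  opt.gen: runs — config.gen 8->5; audit.gen -8->-5; result 0 (same value as before).
  stats.gen: runs — audit.gen -8->-5; result -5 (same value as before).
  stage.gen: checked — values it read are unchanged (parser.txt unchanged, stats.gen unchanged); reused cached -2 without running.
  deps.gen: checked — values it read are unchanged (stage.gen unchanged, stats.gen unchanged); reused cached -2 without running.
  meta.gen: runs — layout.gen 8->2; result -4.
  model.gen: runs — meta.gen -16->-4; result 4.
  core.gen: runs — model.gen 16->4; model.gen 16->4; result 8.
  east.gen: runs — model.gen 16->4; result -4.
  index.gen: runs — core.gen 32->8; gamma.txt 8->-2; result -2.
  router.gen: runs — east.gen -16->-4; result 20.
  trace.gen: runs — index.gen 8->-2; result -2 (same value as before).
  south.gen: checked — values it read are unchanged (stage.gen unchanged, trace.gen unchanged); reused cached -2 without running.
  shard.gen: checked — values it read are unchanged (south.gen unchanged, opt.gen unchanged); reused cached -2 without running.
  bundle.gen: checked — values it read are unchanged (trace.gen unchanged, shard.gen unchanged); reused cached -2 without running.
  tables.gen: runs — schema.gen -8->2; result -2.
  pack.gen: runs — tables.gen -8->-2; router.gen 80->20; result 20.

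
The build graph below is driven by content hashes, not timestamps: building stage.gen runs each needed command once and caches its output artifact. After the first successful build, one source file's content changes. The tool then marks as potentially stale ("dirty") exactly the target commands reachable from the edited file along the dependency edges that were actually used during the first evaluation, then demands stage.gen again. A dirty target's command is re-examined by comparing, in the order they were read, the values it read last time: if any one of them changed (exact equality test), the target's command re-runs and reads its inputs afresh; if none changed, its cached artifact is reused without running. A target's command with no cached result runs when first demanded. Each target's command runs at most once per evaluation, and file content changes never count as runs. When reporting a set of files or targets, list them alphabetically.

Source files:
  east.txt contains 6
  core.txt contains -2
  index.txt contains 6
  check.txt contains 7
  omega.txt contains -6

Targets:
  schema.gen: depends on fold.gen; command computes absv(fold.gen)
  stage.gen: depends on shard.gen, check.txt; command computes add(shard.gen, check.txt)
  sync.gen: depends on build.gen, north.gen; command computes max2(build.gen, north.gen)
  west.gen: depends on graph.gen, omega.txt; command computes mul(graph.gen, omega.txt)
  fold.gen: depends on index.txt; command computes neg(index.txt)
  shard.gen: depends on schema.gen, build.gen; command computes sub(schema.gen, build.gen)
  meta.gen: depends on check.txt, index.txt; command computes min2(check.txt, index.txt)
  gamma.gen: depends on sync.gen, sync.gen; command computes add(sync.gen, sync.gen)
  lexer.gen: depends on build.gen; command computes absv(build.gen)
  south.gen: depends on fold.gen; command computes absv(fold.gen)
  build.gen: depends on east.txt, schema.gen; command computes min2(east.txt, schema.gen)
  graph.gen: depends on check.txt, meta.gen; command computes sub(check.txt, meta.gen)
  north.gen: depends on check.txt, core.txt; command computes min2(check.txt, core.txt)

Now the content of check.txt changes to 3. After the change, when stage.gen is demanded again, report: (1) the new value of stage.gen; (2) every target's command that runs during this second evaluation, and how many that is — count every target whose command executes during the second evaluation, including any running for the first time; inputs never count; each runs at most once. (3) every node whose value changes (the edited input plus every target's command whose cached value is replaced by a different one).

stage.gen now evaluates to 3.
Run set: stage.gen (1 run).
Changed values: check.txt, stage.gen.

Initial pass — values computed on the first demand:
  fold.gen = neg(6) = -6
  schema.gen = absv(-6) = 6
  build.gen = min2(6, 6) = 6
  shard.gen = sub(6, 6) = 0
  stage.gen = add(0, 7) = 7

Second demand — change propagation:
  stage.gen: re-runs because check.txt 7->3; new result 3.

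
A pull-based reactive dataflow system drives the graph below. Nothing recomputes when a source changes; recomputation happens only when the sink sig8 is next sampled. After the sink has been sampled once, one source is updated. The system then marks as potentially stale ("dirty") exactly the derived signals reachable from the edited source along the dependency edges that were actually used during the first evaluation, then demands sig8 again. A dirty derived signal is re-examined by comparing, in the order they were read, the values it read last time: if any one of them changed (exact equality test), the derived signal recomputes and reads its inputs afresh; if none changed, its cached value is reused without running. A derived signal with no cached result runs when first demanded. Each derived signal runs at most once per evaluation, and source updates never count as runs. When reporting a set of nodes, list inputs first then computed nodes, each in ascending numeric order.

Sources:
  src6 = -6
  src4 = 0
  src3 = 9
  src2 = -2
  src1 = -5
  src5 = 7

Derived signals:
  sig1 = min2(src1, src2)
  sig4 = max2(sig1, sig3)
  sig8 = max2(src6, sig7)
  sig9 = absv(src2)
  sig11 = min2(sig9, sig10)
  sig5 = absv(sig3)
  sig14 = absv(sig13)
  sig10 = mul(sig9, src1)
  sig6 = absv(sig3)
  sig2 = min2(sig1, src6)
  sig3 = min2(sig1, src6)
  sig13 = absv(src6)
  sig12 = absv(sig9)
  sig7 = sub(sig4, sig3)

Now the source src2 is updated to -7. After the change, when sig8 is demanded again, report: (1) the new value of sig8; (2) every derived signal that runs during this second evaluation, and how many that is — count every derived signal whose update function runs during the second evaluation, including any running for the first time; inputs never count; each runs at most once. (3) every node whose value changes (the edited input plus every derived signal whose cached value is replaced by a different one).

New value of sig8: 0.
Derived signals that run: sig1, sig3, sig4, sig7, sig8 — 5 in total.
Values that change: src2, sig1, sig3, sig4, sig7, sig8.

First evaluation (everything demanded from the output):
  sig1 = min2(-5, -2) = -5
  sig3 = min2(-5, -6) = -6
  sig4 = max2(-5, -6) = -5
  sig7 = sub(-5, -6) = 1
  sig8 = max2(-6, 1) = 1

Propagation after the edit:
  sig1: runs — src2 -2->-7; result -7.
  sig3: runs — sig1 -5->-7; result -7.
  sig4: runs — sig1 -5->-7; sig3 -6->-7; result -7.
  sig7: runs — sig4 -5->-7; sig3 -6->-7; result 0.
  sig8: runs — sig7 1->0; result 0.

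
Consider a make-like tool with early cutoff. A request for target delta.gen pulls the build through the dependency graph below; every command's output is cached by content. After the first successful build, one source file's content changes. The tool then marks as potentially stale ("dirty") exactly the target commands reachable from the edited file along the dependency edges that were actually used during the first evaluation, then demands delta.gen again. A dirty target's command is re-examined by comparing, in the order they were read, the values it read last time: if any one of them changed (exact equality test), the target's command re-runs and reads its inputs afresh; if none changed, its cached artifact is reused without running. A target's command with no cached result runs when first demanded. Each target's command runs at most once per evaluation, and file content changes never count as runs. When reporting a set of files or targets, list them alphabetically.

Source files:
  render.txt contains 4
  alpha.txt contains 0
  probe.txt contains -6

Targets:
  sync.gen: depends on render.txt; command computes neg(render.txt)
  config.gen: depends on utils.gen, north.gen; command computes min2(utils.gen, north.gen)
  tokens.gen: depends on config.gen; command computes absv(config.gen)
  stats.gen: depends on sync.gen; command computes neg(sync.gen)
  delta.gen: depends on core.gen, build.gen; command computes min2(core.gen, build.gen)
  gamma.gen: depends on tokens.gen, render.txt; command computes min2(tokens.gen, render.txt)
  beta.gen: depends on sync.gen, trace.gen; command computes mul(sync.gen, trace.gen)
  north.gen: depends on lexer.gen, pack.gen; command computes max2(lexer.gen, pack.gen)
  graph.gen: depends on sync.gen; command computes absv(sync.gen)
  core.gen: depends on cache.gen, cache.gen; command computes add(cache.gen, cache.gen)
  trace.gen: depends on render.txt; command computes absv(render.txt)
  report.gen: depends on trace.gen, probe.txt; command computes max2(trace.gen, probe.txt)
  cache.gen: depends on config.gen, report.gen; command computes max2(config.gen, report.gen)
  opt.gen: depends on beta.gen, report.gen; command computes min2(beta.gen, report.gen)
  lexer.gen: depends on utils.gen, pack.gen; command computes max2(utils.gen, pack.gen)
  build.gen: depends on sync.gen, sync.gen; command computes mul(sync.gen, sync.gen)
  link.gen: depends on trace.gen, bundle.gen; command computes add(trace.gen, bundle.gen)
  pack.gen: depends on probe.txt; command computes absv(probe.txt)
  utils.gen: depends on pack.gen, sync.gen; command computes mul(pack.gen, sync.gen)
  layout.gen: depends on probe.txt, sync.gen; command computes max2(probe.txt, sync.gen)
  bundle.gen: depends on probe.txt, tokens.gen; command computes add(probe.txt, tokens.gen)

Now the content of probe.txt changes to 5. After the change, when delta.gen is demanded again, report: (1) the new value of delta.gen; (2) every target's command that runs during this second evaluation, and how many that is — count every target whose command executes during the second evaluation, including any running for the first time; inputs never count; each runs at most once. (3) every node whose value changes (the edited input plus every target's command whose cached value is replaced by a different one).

Demanding delta.gen again yields 10.
9 target commands run: cache.gen, config.gen, core.gen, delta.gen, lexer.gen, north.gen, pack.gen, report.gen, utils.gen.
The nodes whose values change: cache.gen, config.gen, core.gen, delta.gen, lexer.gen, north.gen, pack.gen, probe.txt, report.gen, utils.gen.

First demand of the output computes:
  pack.gen = absv(-6) = 6
  sync.gen = neg(4) = -4
  build.gen = mul(-4, -4) = 16
  trace.gen = absv(4) = 4
  report.gen = max2(4, -6) = 4
  utils.gen = mul(6, -4) = -24
  lexer.gen = max2(-24, 6) = 6
  north.gen = max2(6, 6) = 6
  config.gen = min2(-24, 6) = -24
  cache.gen = max2(-24, 4) = 4
  core.gen = add(4, 4) = 8
  delta.gen = min2(8, 16) = 8

After the edit, cleaning proceeds:
  pack.gen: a read changed (probe.txt -6->5) — executes, giving 5.
  report.gen: a read changed (probe.txt -6->5) — executes, giving 5.
  utils.gen: a read changed (pack.gen 6->5) — executes, giving -20.
  lexer.gen: a read changed (utils.gen -24->-20; pack.gen 6->5) — executes, giving 5.
  north.gen: a read changed (lexer.gen 6->5; pack.gen 6->5) — executes, giving 5.
  config.gen: a read changed (utils.gen -24->-20; north.gen 6->5) — executes, giving -20.
  cache.gen: a read changed (config.gen -24->-20; report.gen 4->5) — executes, giving 5.
  core.gen: a read changed (cache.gen 4->5; cache.gen 4->5) — executes, giving 10.
  delta.gen: a read changed (core.gen 8->10) — executes, giving 10.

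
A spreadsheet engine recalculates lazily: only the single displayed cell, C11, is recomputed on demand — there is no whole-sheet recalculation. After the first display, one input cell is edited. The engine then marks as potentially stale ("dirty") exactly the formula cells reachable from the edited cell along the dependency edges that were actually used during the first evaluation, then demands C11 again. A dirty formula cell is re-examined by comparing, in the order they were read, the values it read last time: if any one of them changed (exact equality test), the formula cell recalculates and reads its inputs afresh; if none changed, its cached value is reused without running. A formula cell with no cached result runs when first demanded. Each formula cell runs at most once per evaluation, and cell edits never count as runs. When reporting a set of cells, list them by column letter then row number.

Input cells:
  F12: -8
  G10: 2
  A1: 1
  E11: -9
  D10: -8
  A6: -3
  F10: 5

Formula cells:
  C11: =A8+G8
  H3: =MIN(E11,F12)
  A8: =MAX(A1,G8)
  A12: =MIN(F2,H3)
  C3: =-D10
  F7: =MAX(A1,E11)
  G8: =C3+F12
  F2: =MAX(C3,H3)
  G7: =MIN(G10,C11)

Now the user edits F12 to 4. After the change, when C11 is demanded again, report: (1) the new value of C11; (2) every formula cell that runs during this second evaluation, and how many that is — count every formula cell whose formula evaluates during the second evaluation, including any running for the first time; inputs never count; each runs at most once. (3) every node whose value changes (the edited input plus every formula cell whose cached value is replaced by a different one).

New value of C11: 24.
Formula cells that run: A8, C11, G8 — 3 in total.
Values that change: A8, C11, F12, G8.

First evaluation (everything demanded from the output):
  C3 = -(-8) = 8
  G8 = 8 + -8 = 0
  A8 = MAX(1, 0) = 1
  C11 = 1 + 0 = 1

Propagation after the edit:
  G8: runs — F12 -8->4; result 12.
  A8: runs — G8 0->12; result 12.
  C11: runs — A8 1->12; G8 0->12; result 24.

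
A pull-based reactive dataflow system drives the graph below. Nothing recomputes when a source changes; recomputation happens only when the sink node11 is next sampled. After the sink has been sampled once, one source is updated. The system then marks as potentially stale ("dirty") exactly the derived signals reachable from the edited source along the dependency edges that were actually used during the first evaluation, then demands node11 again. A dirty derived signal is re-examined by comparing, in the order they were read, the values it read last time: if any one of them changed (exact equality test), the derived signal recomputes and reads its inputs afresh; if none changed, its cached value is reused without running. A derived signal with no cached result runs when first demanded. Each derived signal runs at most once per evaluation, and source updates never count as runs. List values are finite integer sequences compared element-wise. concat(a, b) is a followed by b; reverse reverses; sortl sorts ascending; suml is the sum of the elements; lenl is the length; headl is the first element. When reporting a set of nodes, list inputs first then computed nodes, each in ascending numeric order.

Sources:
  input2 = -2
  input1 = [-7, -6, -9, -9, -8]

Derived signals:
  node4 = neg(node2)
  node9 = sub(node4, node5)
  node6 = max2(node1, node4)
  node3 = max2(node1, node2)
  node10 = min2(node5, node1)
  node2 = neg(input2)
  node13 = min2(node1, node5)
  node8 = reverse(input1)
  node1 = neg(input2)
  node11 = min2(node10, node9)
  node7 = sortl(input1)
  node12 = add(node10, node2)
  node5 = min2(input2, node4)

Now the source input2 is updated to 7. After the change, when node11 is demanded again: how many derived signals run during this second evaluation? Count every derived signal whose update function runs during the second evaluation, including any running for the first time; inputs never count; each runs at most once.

First evaluation (everything demanded from the output):
  node1 = neg(-2) = 2
  node2 = neg(-2) = 2
  node4 = neg(2) = -2
  node5 = min2(-2, -2) = -2
  node9 = sub(-2, -2) = 0
  node10 = min2(-2, 2) = -2
  node11 = min2(-2, 0) = -2

Propagation after the edit:
  node1: runs — input2 -2->7; result -7.
  node2: runs — input2 -2->7; result -7.
  node4: runs — node2 2->-7; result 7.
  node5: runs — input2 -2->7; node4 -2->7; result 7.
  node9: runs — node4 -2->7; node5 -2->7; result 0 (same value as before).
  node10: runs — node5 -2->7; node1 2->-7; result -7.
  node11: runs — node10 -2->-7; result -7.

Derived signals that run: node1, node2, node4, node5, node9, node10, node11 — 7 in total.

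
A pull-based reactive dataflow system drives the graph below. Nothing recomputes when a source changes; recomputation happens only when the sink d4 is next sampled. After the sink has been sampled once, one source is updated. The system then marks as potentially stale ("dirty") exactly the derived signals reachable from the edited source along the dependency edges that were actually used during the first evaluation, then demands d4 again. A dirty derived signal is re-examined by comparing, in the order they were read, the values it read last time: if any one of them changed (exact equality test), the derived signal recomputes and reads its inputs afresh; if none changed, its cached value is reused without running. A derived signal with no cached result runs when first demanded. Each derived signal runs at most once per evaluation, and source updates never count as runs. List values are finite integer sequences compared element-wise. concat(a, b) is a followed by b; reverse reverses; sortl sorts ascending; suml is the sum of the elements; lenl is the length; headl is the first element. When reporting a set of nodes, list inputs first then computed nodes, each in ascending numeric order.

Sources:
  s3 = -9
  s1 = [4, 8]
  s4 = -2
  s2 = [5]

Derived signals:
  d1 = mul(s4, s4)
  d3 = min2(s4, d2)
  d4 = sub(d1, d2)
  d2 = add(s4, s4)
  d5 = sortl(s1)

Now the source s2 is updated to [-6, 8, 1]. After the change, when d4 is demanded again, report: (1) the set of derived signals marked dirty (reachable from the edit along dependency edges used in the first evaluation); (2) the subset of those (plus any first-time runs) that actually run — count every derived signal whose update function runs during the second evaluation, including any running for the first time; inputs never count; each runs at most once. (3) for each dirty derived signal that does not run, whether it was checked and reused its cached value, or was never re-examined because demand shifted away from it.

Marked dirty: none.
Derived signals that run: none — 0 in total.
Every dirty derived signal ran.
Key observation: s2 is never demanded by the output, so the edit triggers no recomputation at all.

First evaluation (everything demanded from the output):
  d1 = mul(-2, -2) = 4
  d2 = add(-2, -2) = -4
  d4 = sub(4, -4) = 8

Propagation after the edit:
  s2 feeds no computation that the output demands — nothing is marked dirty and nothing runs.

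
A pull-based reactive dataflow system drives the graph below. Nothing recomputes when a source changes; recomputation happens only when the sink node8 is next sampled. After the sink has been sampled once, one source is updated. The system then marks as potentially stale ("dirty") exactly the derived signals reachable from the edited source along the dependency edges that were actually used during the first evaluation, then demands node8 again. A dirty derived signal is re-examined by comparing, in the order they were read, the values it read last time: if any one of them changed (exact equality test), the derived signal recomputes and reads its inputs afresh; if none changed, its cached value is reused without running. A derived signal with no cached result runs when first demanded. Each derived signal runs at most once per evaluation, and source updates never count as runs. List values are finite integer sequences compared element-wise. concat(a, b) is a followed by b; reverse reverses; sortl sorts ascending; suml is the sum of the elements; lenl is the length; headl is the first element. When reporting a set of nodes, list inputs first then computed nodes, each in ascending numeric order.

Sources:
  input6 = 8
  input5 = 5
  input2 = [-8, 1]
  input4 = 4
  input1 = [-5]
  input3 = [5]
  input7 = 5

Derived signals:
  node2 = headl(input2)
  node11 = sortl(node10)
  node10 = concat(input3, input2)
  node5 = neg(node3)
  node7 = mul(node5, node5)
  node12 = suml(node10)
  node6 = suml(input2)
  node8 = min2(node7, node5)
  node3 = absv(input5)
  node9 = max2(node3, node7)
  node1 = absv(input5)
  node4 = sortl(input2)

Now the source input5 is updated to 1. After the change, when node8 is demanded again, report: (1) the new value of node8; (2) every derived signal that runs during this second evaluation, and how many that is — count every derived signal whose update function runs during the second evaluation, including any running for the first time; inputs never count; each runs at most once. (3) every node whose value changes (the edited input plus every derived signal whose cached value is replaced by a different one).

First evaluation (everything demanded from the output):
  node3 = absv(5) = 5
  node5 = neg(5) = -5
  node7 = mul(-5, -5) = 25
  node8 = min2(25, -5) = -5

Propagation after the edit:
  node3: runs — input5 5->1; result 1.
  node5: runs — node3 5->1; result -1.
  node7: runs — node5 -5->-1; node5 -5->-1; result 1.
  node8: runs — node7 25->1; node5 -5->-1; result -1.

New value of node8: -1.
Derived signals that run: node3, node5, node7, node8 — 4 in total.
Values that change: input5, node3, node5, node7, node8.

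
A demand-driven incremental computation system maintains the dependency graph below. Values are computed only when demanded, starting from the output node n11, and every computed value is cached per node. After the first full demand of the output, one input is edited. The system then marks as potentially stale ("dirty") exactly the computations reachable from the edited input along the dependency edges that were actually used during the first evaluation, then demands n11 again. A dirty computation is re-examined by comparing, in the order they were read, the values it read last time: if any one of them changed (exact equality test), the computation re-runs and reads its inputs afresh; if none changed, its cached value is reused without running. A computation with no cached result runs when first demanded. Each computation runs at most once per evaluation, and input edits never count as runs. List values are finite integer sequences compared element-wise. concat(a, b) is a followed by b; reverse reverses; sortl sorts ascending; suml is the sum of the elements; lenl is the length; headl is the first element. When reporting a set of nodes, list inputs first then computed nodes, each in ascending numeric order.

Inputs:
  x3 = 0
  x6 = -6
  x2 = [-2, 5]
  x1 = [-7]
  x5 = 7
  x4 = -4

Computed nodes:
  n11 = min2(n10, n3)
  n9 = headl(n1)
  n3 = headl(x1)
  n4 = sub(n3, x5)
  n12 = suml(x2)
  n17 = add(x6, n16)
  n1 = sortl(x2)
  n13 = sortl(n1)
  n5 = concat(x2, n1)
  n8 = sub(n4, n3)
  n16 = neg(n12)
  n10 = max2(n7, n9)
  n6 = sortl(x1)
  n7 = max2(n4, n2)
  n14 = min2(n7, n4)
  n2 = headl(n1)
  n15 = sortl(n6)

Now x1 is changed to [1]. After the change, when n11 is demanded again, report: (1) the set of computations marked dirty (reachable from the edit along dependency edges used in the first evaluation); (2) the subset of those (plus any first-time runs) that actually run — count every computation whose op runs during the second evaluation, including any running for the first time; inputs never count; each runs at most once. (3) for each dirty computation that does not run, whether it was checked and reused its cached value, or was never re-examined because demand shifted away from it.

First evaluation (everything demanded from the output):
  n1 = sortl([-2, 5]) = [-2, 5]
  n2 = headl([-2, 5]) = -2
  n3 = headl([-7]) = -7
  n4 = sub(-7, 7) = -14
  n7 = max2(-14, -2) = -2
  n9 = headl([-2, 5]) = -2
  n10 = max2(-2, -2) = -2
  n11 = min2(-2, -7) = -7

Propagation after the edit:
  n3: runs — x1 [-7]->[1]; result 1.
  n4: runs — n3 -7->1; result -6.
  n7: runs — n4 -14->-6; result -2 (same value as before).
  n10: checked — values it read are unchanged (n7 unchanged, n9 unchanged); reused cached -2 without running.
  n11: runs — n3 -7->1; result -2.

Key observation: the cutoff stops propagation at n10 — its inputs' values are unchanged, so it reuses its cache.

Marked dirty: n3, n4, n7, n10, n11.
Computations that run: n3, n4, n7, n11 — 4 in total.
Checked but reused from cache: n10.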